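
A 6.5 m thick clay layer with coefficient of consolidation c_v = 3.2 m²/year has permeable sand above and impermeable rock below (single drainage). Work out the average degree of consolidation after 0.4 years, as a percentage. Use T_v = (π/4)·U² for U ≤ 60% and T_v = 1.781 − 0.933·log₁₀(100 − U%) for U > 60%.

U ≈ 19.6 %

Drainage path length: H_d = H = 6.5 m (single drainage).
T_v = c_v·t/H_d² = 3.2×0.4/6.5² = 0.030296.
T_v = 0.030296 corresponds to the U ≤ 60% branch:
U = √(4T_v/π) = 0.1964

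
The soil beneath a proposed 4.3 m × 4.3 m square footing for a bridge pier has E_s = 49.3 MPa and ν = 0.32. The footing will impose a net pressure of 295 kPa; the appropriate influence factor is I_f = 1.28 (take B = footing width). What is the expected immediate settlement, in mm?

S_e ≈ 29.6 mm

Immediate (elastic) settlement: S_e = q·B·(1−ν²)/E_s · I_f.
E_s = 49.3 MPa = 49300 kPa.
S_e = 295 × 4.3 × (1 − 0.32²) / 49300 × 1.28
    = 295 × 4.3 × 0.8976 / 49300 × 1.28
    = 0.02956 m = 29.56 mm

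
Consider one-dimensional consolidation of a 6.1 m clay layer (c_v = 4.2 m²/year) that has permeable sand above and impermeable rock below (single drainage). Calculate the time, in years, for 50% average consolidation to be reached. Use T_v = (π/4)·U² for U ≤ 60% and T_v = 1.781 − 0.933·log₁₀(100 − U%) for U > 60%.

t ≈ 1.74 years

Drainage path length: H_d = H = 6.1 m (single drainage).
U ≤ 60%: T_v = (π/4)·U² = (π/4)×0.5² = 0.19635.
t = T_v·H_d²/c_v = 0.19635×6.1²/4.2 = 1.74 years.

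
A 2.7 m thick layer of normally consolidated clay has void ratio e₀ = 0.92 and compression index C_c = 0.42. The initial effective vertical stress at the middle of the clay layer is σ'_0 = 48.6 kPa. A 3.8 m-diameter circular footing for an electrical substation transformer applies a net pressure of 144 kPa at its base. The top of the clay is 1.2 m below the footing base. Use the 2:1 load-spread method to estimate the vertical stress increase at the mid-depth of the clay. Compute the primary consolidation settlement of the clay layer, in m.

Mid-depth of clay below the footing base: z = 1.2 + 2.7/2 = 2.55 m.
Stress increase at mid-clay by the 2:1 spreading method:
Δσ ≈ qD²/(D+z)² = 144×3.8²/(3.8+2.55)² = 51.568 kPa
Final effective stress: σ'_f = σ'_0 + Δσ = 48.6 + 51.568 = 100.17 kPa.
Normally consolidated clay, so the full stress increment lies on the virgin compression line:
S_c = C_c·H/(1+e₀)·log₁₀(σ'_f/σ'_0) = 0.42×2.7/(1+0.92)×log₁₀(100.17/48.6)
    = 0.59063 × 0.3141 = 0.1855 m

S_c ≈ 0.186 m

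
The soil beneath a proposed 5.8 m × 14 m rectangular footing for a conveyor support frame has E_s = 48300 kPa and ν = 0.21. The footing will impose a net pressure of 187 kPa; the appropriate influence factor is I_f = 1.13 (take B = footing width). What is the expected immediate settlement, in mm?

S_e ≈ 24.3 mm

Immediate (elastic) settlement: S_e = q·B·(1−ν²)/E_s · I_f.
S_e = 187 × 5.8 × (1 − 0.21²) / 48300 × 1.13
    = 187 × 5.8 × 0.9559 / 48300 × 1.13
    = 0.02426 m = 24.26 mm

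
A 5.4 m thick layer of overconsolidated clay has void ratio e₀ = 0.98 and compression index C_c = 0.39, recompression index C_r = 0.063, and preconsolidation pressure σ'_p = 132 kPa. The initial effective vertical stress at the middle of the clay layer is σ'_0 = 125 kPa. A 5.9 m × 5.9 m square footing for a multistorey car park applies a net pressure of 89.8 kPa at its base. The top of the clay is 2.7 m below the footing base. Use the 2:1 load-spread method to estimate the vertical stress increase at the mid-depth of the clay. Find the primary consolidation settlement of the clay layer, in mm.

Mid-depth of clay below the footing base: z = 2.7 + 5.4/2 = 5.4 m.
Stress increase at mid-clay by the 2:1 spreading method:
Δσ = qBL/((B+z)(L+z)) = 89.8×5.9×5.9/((5.9+5.4)(5.9+5.4)) = 24.481 kPa
Final effective stress: σ'_f = 125 + 24.481 = 149.48 kPa.
σ'_f = 149.48 > σ'_p = 132 kPa, so the stress path crosses the preconsolidation pressure — recompression up to σ'_p, then virgin compression beyond:
S_c = H/(1+e₀)·[C_r·log₁₀(σ'_p/σ'_0) + C_c·log₁₀(σ'_f/σ'_p)]
    = 5.4/1.98 × [0.063×log₁₀(132/125) + 0.39×log₁₀(149.48/132)]
    = 2.7273 × [0.0014908 + 0.021064] = 0.06151 m

S_c ≈ 61.5 mm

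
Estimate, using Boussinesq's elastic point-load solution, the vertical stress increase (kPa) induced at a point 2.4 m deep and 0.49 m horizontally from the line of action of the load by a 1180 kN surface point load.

Boussinesq vertical stress below a point load on an elastic half-space:
Δσ_z = 3P/(2πz²) · [1 + (r/z)²]^(−5/2)
r/z = 0.49/2.4 = 0.20417; [1+(r/z)²]^(−5/2) = 0.90294.
Δσ_z = 3×1180/(2π×2.4²) × 0.90294 = 97.814 × 0.90294 = 88.32 kPa

Δσ_z ≈ 88.3 kPa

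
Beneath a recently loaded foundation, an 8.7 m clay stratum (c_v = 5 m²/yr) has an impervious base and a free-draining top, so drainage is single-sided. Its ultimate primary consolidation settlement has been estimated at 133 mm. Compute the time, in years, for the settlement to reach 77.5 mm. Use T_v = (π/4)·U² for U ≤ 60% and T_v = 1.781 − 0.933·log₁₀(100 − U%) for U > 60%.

Drainage path length: H_d = H = 8.7 m (single drainage).
U = S(t)/S_ult = 77.5/133 = 0.5827.
U ≤ 60%: T_v = (π/4)·U² = (π/4)×0.58271² = 0.26668.
t = T_v·H_d²/c_v = 0.26668×8.7²/5 = 4.037 years.

t ≈ 4.04 years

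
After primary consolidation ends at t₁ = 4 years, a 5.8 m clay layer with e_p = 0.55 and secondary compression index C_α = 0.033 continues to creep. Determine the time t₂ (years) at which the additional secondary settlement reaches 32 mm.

S_s = C_α·H/(1+e_p)·log₁₀(t₂/t₁) ⇒ log₁₀(t₂/t₁) = S_s·(1+e_p)/(C_α·H).
log₁₀(t₂/t₁) = 0.032 × (1+0.55) / (0.033×5.8) = 0.2591
t₂ = t₁ × 10^0.2591 = 4 × 1.816 = 7.264 years

t₂ ≈ 7.26 years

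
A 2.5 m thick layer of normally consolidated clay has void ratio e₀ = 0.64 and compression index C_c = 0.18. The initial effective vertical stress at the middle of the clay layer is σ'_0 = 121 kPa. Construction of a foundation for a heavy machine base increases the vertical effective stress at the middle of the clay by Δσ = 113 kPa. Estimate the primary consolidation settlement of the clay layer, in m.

S_c ≈ 0.0786 m

Final effective stress: σ'_f = σ'_0 + Δσ = 121 + 113 = 234 kPa.
Normally consolidated clay, so the full stress increment lies on the virgin compression line:
S_c = C_c·H/(1+e₀)·log₁₀(σ'_f/σ'_0) = 0.18×2.5/(1+0.64)×log₁₀(234/121)
    = 0.27439 × 0.28643 = 0.07859 m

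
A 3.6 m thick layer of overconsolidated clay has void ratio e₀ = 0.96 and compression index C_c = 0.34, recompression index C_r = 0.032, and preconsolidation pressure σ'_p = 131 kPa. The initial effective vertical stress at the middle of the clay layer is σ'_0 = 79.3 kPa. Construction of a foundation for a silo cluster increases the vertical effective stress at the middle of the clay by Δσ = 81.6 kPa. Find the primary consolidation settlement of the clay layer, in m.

S_c ≈ 0.0686 m

Final effective stress: σ'_f = 79.3 + 81.6 = 160.9 kPa.
σ'_f = 160.9 > σ'_p = 131 kPa, so the stress path crosses the preconsolidation pressure — recompression up to σ'_p, then virgin compression beyond:
S_c = H/(1+e₀)·[C_r·log₁₀(σ'_p/σ'_0) + C_c·log₁₀(σ'_f/σ'_p)]
    = 3.6/1.96 × [0.032×log₁₀(131/79.3) + 0.34×log₁₀(160.9/131)]
    = 1.8367 × [0.0069759 + 0.030357] = 0.06857 m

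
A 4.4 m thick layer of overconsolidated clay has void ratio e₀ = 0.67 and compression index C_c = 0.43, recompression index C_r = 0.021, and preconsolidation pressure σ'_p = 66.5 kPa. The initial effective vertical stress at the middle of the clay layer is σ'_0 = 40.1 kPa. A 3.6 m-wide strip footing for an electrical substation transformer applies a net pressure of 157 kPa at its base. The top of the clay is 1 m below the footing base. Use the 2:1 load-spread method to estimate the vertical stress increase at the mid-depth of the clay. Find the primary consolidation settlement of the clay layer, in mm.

Mid-depth of clay below the footing base: z = 1 + 4.4/2 = 3.2 m.
Stress increase at mid-clay by the 2:1 spreading method:
Δσ = qB/(B+z) = 157×3.6/(3.6+3.2) = 83.118 kPa
Final effective stress: σ'_f = 40.1 + 83.118 = 123.22 kPa.
σ'_f = 123.22 > σ'_p = 66.5 kPa, so the stress path crosses the preconsolidation pressure — recompression up to σ'_p, then virgin compression beyond:
S_c = H/(1+e₀)·[C_r·log₁₀(σ'_p/σ'_0) + C_c·log₁₀(σ'_f/σ'_p)]
    = 4.4/1.67 × [0.021×log₁₀(66.5/40.1) + 0.43×log₁₀(123.22/66.5)]
    = 2.6347 × [0.0046132 + 0.11518] = 0.3156 m

S_c ≈ 316 mm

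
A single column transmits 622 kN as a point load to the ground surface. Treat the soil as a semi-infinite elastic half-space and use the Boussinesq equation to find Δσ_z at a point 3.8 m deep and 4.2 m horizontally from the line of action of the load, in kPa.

Boussinesq vertical stress below a point load on an elastic half-space:
Δσ_z = 3P/(2πz²) · [1 + (r/z)²]^(−5/2)
r/z = 4.2/3.8 = 1.1053; [1+(r/z)²]^(−5/2) = 0.13594.
Δσ_z = 3×622/(2π×3.8²) × 0.13594 = 20.567 × 0.13594 = 2.796 kPa

Δσ_z ≈ 2.8 kPa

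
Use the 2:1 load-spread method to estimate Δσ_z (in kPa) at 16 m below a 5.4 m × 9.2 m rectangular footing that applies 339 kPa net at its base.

Δσ_z ≈ 31.2 kPa

By the 2:1 method the load spreads at 1 horizontal : 2 vertical, so at depth z the loaded area has grown by z in each plan dimension:
Δσ = qBL/((B+z)(L+z)) = 339×5.4×9.2/((5.4+16)(9.2+16)) = 31.23 kPa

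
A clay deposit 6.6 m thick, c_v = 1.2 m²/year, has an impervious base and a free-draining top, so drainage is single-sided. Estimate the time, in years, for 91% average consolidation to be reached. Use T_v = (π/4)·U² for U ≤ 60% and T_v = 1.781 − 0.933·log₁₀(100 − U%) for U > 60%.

t ≈ 32.3 years

Drainage path length: H_d = H = 6.6 m (single drainage).
U > 60%: T_v = 1.781 − 0.933·log₁₀(100 − 91) = 0.89069.
t = T_v·H_d²/c_v = 0.89069×6.6²/1.2 = 32.33 years.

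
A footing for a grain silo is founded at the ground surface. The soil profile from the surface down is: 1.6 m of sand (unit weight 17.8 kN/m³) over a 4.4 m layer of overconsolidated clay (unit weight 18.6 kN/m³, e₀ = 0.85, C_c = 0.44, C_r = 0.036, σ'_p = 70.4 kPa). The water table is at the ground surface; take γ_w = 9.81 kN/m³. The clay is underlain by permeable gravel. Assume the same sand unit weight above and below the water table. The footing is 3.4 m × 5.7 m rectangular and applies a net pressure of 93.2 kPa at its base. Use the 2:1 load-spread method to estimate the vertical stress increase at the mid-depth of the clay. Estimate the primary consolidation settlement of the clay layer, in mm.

S_c ≈ 22.3 mm

Mid-depth of clay below the ground surface: z = 1.6 + 4.4/2 = 3.8 m.
Total vertical stress at mid-clay: σ_v = 17.8×1.6 + 18.6×2.2 = 69.4 kPa.
Pore pressure: u = 9.81×(3.8 − 0) = 37.278 kPa.
Initial effective stress: σ'_0 = σ_v − u = 69.4 − 37.278 = 32.122 kPa.
Stress increase at mid-clay by the 2:1 spreading method:
Δσ = qBL/((B+z)(L+z)) = 93.2×3.4×5.7/((3.4+3.8)(5.7+3.8)) = 26.407 kPa
Final effective stress: σ'_f = 32.122 + 26.407 = 58.529 kPa.
σ'_f = 58.529 ≤ σ'_p = 70.4 kPa, so the clay remains overconsolidated and only the recompression index applies:
S_c = C_r·H/(1+e₀)·log₁₀(σ'_f/σ'_0) = 0.036×4.4/1.85×log₁₀(58.529/32.122)
    = 0.085622 × 0.26057 = 0.02231 m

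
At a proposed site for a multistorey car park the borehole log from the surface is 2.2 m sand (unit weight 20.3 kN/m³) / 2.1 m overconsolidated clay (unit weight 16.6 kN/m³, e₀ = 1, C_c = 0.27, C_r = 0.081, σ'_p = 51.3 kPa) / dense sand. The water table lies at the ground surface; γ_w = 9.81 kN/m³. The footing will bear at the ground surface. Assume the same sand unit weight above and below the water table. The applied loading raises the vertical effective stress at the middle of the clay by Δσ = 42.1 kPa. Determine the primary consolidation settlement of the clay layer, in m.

Mid-depth of clay below the ground surface: z = 2.2 + 2.1/2 = 3.25 m.
Total vertical stress at mid-clay: σ_v = 20.3×2.2 + 16.6×1.05 = 62.09 kPa.
Pore pressure: u = 9.81×(3.25 − 0) = 31.883 kPa.
Initial effective stress: σ'_0 = σ_v − u = 62.09 − 31.883 = 30.207 kPa.
Final effective stress: σ'_f = 30.207 + 42.1 = 72.307 kPa.
σ'_f = 72.307 > σ'_p = 51.3 kPa, so the stress path crosses the preconsolidation pressure — recompression up to σ'_p, then virgin compression beyond:
S_c = H/(1+e₀)·[C_r·log₁₀(σ'_p/σ'_0) + C_c·log₁₀(σ'_f/σ'_p)]
    = 2.1/2 × [0.081×log₁₀(51.3/30.207) + 0.27×log₁₀(72.307/51.3)]
    = 1.05 × [0.018631 + 0.040247] = 0.06182 m

S_c ≈ 0.0618 m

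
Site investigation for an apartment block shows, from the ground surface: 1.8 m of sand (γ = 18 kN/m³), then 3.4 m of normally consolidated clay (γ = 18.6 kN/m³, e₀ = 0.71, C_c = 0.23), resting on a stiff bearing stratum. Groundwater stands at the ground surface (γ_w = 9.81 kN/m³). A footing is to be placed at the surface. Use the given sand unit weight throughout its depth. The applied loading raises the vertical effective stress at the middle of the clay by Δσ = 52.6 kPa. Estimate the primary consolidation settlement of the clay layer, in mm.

S_c ≈ 202 mm

Mid-depth of clay below the ground surface: z = 1.8 + 3.4/2 = 3.5 m.
Total vertical stress at mid-clay: σ_v = 18×1.8 + 18.6×1.7 = 64.02 kPa.
Pore pressure: u = 9.81×(3.5 − 0) = 34.335 kPa.
Initial effective stress: σ'_0 = σ_v − u = 64.02 − 34.335 = 29.685 kPa.
Final effective stress: σ'_f = σ'_0 + Δσ = 29.685 + 52.6 = 82.285 kPa.
Normally consolidated clay, so the full stress increment lies on the virgin compression line:
S_c = C_c·H/(1+e₀)·log₁₀(σ'_f/σ'_0) = 0.23×3.4/(1+0.71)×log₁₀(82.285/29.685)
    = 0.45731 × 0.44278 = 0.2025 m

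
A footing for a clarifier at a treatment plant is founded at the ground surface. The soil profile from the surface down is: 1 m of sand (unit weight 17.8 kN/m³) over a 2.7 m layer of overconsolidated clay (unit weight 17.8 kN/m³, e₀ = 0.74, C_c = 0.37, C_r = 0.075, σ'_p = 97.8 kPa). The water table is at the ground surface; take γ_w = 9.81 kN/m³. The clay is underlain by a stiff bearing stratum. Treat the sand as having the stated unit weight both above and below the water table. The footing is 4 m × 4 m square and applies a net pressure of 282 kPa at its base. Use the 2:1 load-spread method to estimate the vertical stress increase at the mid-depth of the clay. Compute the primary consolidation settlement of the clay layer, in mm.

S_c ≈ 156 mm

Mid-depth of clay below the ground surface: z = 1 + 2.7/2 = 2.35 m.
Total vertical stress at mid-clay: σ_v = 17.8×1 + 17.8×1.35 = 41.83 kPa.
Pore pressure: u = 9.81×(2.35 − 0) = 23.054 kPa.
Initial effective stress: σ'_0 = σ_v − u = 41.83 − 23.054 = 18.776 kPa.
Stress increase at mid-clay by the 2:1 spreading method:
Δσ = qBL/((B+z)(L+z)) = 282×4×4/((4+2.35)(4+2.35)) = 111.9 kPa
Final effective stress: σ'_f = 18.776 + 111.9 = 130.68 kPa.
σ'_f = 130.68 > σ'_p = 97.8 kPa, so the stress path crosses the preconsolidation pressure — recompression up to σ'_p, then virgin compression beyond:
S_c = H/(1+e₀)·[C_r·log₁₀(σ'_p/σ'_0) + C_c·log₁₀(σ'_f/σ'_p)]
    = 2.7/1.74 × [0.075×log₁₀(97.8/18.776) + 0.37×log₁₀(130.68/97.8)]
    = 1.5517 × [0.053755 + 0.046572] = 0.1557 m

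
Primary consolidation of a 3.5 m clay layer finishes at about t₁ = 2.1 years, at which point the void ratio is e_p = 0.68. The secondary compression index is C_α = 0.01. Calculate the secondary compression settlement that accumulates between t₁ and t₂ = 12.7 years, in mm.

S_s ≈ 16.3 mm

Secondary compression: S_s = C_α·H/(1+e_p)·log₁₀(t₂/t₁)
S_s = 0.01×3.5/(1+0.68)×log₁₀(12.7/2.1)
    = 0.02083 × 0.7816 = 0.01628 m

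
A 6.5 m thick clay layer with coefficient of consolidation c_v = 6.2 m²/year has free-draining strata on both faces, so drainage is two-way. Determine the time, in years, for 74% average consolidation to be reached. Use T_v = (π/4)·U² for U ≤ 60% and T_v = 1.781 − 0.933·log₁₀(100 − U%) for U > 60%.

t ≈ 0.785 years

Drainage path length: H_d = H/2 = 3.25 m (double drainage).
U > 60%: T_v = 1.781 − 0.933·log₁₀(100 − 74) = 0.46083.
t = T_v·H_d²/c_v = 0.46083×3.25²/6.2 = 0.7851 years.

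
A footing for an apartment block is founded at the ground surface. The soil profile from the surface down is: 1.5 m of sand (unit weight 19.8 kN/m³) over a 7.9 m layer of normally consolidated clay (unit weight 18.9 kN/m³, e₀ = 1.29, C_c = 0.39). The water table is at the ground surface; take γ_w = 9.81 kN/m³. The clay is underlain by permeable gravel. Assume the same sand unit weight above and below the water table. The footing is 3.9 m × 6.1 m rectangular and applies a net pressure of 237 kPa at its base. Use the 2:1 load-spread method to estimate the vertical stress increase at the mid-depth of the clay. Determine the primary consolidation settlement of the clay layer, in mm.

S_c ≈ 412 mm

Mid-depth of clay below the ground surface: z = 1.5 + 7.9/2 = 5.45 m.
Total vertical stress at mid-clay: σ_v = 19.8×1.5 + 18.9×3.95 = 104.36 kPa.
Pore pressure: u = 9.81×(5.45 − 0) = 53.465 kPa.
Initial effective stress: σ'_0 = σ_v − u = 104.36 − 53.465 = 50.895 kPa.
Stress increase at mid-clay by the 2:1 spreading method:
Δσ = qBL/((B+z)(L+z)) = 237×3.9×6.1/((3.9+5.45)(6.1+5.45)) = 52.209 kPa
Final effective stress: σ'_f = σ'_0 + Δσ = 50.895 + 52.209 = 103.1 kPa.
Normally consolidated clay, so the full stress increment lies on the virgin compression line:
S_c = C_c·H/(1+e₀)·log₁₀(σ'_f/σ'_0) = 0.39×7.9/(1+1.29)×log₁₀(103.1/50.895)
    = 1.3454 × 0.30658 = 0.4125 m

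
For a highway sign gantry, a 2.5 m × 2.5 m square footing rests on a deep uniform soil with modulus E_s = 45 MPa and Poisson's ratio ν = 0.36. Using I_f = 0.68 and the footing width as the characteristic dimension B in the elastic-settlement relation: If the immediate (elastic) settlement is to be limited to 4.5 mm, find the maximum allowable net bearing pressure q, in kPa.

q ≈ 137 kPa

E_s = 45 MPa = 45000 kPa.
S_e = q·B·(1−ν²)/E_s · I_f  ⇒  q = S_e·E_s / (B·(1−ν²)·I_f).
q = 0.0045 × 45000 / (2.5 × 0.8704 × 0.68) = 136.9 kPa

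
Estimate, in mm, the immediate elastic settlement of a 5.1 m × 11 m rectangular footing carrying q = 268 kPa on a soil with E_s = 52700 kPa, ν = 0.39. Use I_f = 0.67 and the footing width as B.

S_e ≈ 14.7 mm

Immediate (elastic) settlement: S_e = q·B·(1−ν²)/E_s · I_f.
S_e = 268 × 5.1 × (1 − 0.39²) / 52700 × 0.67
    = 268 × 5.1 × 0.8479 / 52700 × 0.67
    = 0.01473 m = 14.73 mm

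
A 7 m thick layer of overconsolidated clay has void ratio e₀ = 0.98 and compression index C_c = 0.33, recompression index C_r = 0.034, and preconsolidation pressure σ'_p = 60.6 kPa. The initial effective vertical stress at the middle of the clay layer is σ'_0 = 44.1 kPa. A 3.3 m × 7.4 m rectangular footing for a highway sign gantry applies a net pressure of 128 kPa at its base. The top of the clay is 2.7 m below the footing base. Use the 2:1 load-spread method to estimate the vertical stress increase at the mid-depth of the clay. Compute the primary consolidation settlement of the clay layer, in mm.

Mid-depth of clay below the footing base: z = 2.7 + 7/2 = 6.2 m.
Stress increase at mid-clay by the 2:1 spreading method:
Δσ = qBL/((B+z)(L+z)) = 128×3.3×7.4/((3.3+6.2)(7.4+6.2)) = 24.193 kPa
Final effective stress: σ'_f = 44.1 + 24.193 = 68.293 kPa.
σ'_f = 68.293 > σ'_p = 60.6 kPa, so the stress path crosses the preconsolidation pressure — recompression up to σ'_p, then virgin compression beyond:
S_c = H/(1+e₀)·[C_r·log₁₀(σ'_p/σ'_0) + C_c·log₁₀(σ'_f/σ'_p)]
    = 7/1.98 × [0.034×log₁₀(60.6/44.1) + 0.33×log₁₀(68.293/60.6)]
    = 3.5354 × [0.0046932 + 0.017128] = 0.07715 m

S_c ≈ 77.1 mm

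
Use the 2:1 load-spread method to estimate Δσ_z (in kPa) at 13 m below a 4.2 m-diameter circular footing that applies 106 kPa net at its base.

By the 2:1 method the load spreads at 1 horizontal : 2 vertical, so at depth z the loaded area has grown by z in each plan dimension:
Δσ ≈ qD²/(D+z)² = 106×4.2²/(4.2+13)² = 6.3204 kPa

Δσ_z ≈ 6.32 kPa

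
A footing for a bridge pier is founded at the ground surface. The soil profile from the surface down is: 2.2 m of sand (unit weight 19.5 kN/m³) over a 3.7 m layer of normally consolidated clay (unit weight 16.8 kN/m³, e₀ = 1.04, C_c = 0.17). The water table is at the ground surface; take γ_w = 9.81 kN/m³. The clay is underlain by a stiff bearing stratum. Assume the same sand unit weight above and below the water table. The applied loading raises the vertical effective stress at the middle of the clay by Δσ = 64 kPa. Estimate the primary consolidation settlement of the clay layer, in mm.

Mid-depth of clay below the ground surface: z = 2.2 + 3.7/2 = 4.05 m.
Total vertical stress at mid-clay: σ_v = 19.5×2.2 + 16.8×1.85 = 73.98 kPa.
Pore pressure: u = 9.81×(4.05 − 0) = 39.73 kPa.
Initial effective stress: σ'_0 = σ_v − u = 73.98 − 39.73 = 34.25 kPa.
Final effective stress: σ'_f = σ'_0 + Δσ = 34.25 + 64 = 98.25 kPa.
Normally consolidated clay, so the full stress increment lies on the virgin compression line:
S_c = C_c·H/(1+e₀)·log₁₀(σ'_f/σ'_0) = 0.17×3.7/(1+1.04)×log₁₀(98.25/34.25)
    = 0.30833 × 0.45767 = 0.1411 m

S_c ≈ 141 mm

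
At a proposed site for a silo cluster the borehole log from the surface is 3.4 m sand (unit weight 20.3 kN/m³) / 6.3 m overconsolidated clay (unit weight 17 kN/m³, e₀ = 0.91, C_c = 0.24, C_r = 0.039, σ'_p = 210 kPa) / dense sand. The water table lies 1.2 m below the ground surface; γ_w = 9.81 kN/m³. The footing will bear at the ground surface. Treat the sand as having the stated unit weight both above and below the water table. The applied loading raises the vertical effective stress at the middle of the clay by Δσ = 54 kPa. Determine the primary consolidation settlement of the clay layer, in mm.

Mid-depth of clay below the ground surface: z = 3.4 + 6.3/2 = 6.55 m.
Total vertical stress at mid-clay: σ_v = 20.3×3.4 + 17×3.15 = 122.57 kPa.
Pore pressure: u = 9.81×(6.55 − 1.2) = 52.483 kPa.
Initial effective stress: σ'_0 = σ_v − u = 122.57 − 52.483 = 70.087 kPa.
Final effective stress: σ'_f = 70.087 + 54 = 124.09 kPa.
σ'_f = 124.09 ≤ σ'_p = 210 kPa, so the clay remains overconsolidated and only the recompression index applies:
S_c = C_r·H/(1+e₀)·log₁₀(σ'_f/σ'_0) = 0.039×6.3/1.91×log₁₀(124.09/70.087)
    = 0.12864 × 0.2481 = 0.03191 m

S_c ≈ 31.9 mm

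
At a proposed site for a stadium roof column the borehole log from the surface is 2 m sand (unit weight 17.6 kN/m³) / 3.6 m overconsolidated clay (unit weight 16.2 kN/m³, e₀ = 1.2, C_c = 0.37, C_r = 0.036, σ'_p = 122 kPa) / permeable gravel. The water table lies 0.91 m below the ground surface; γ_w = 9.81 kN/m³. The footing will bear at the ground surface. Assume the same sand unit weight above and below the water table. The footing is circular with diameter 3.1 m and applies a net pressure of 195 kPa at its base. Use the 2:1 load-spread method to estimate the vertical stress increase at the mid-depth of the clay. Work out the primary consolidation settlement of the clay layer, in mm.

S_c ≈ 18.9 mm

Mid-depth of clay below the ground surface: z = 2 + 3.6/2 = 3.8 m.
Total vertical stress at mid-clay: σ_v = 17.6×2 + 16.2×1.8 = 64.36 kPa.
Pore pressure: u = 9.81×(3.8 − 0.91) = 28.351 kPa.
Initial effective stress: σ'_0 = σ_v − u = 64.36 − 28.351 = 36.009 kPa.
Stress increase at mid-clay by the 2:1 spreading method:
Δσ ≈ qD²/(D+z)² = 195×3.1²/(3.1+3.8)² = 39.36 kPa
Final effective stress: σ'_f = 36.009 + 39.36 = 75.369 kPa.
σ'_f = 75.369 ≤ σ'_p = 122 kPa, so the clay remains overconsolidated and only the recompression index applies:
S_c = C_r·H/(1+e₀)·log₁₀(σ'_f/σ'_0) = 0.036×3.6/2.2×log₁₀(75.369/36.009)
    = 0.05891 × 0.32078 = 0.0189 m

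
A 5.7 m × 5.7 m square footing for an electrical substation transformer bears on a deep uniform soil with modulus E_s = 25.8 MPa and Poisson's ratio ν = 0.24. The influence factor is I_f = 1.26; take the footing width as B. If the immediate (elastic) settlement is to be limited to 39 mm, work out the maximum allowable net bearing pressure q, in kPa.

E_s = 25.8 MPa = 25800 kPa.
S_e = q·B·(1−ν²)/E_s · I_f  ⇒  q = S_e·E_s / (B·(1−ν²)·I_f).
q = 0.039 × 25800 / (5.7 × 0.9424 × 1.26) = 148.7 kPa

q ≈ 149 kPa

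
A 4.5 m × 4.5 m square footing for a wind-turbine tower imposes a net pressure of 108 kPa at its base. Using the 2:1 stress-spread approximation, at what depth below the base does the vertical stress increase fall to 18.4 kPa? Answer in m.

2:1 spreading — at depth z the loaded area has grown by z in each plan dimension:
qB²/(B+z)² = Δσ_z ⇒ z = B(√(q/Δσ_z) − 1) = 4.5×(√(108/18.4) − 1) = 6.402 m

z ≈ 6.4 m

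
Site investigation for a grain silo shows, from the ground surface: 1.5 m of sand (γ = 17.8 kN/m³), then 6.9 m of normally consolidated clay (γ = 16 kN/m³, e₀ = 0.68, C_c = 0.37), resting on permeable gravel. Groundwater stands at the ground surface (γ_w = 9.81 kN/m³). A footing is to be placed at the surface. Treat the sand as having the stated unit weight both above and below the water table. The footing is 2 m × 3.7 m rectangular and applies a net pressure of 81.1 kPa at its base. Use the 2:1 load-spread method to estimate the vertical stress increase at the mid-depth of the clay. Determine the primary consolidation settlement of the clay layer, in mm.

S_c ≈ 173 mm

Mid-depth of clay below the ground surface: z = 1.5 + 6.9/2 = 4.95 m.
Total vertical stress at mid-clay: σ_v = 17.8×1.5 + 16×3.45 = 81.9 kPa.
Pore pressure: u = 9.81×(4.95 − 0) = 48.56 kPa.
Initial effective stress: σ'_0 = σ_v − u = 81.9 − 48.56 = 33.34 kPa.
Stress increase at mid-clay by the 2:1 spreading method:
Δσ = qBL/((B+z)(L+z)) = 81.1×2×3.7/((2+4.95)(3.7+4.95)) = 9.9828 kPa
Final effective stress: σ'_f = σ'_0 + Δσ = 33.34 + 9.9828 = 43.323 kPa.
Normally consolidated clay, so the full stress increment lies on the virgin compression line:
S_c = C_c·H/(1+e₀)·log₁₀(σ'_f/σ'_0) = 0.37×6.9/(1+0.68)×log₁₀(43.323/33.34)
    = 1.5196 × 0.11375 = 0.1729 m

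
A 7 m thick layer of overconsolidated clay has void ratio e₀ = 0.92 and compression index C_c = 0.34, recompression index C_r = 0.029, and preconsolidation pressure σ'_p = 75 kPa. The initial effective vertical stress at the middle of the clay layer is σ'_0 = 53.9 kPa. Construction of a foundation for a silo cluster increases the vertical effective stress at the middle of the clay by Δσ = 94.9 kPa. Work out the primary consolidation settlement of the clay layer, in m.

Final effective stress: σ'_f = 53.9 + 94.9 = 148.8 kPa.
σ'_f = 148.8 > σ'_p = 75 kPa, so the stress path crosses the preconsolidation pressure — recompression up to σ'_p, then virgin compression beyond:
S_c = H/(1+e₀)·[C_r·log₁₀(σ'_p/σ'_0) + C_c·log₁₀(σ'_f/σ'_p)]
    = 7/1.92 × [0.029×log₁₀(75/53.9) + 0.34×log₁₀(148.8/75)]
    = 3.6458 × [0.0041607 + 0.10116] = 0.384 m

S_c ≈ 0.384 m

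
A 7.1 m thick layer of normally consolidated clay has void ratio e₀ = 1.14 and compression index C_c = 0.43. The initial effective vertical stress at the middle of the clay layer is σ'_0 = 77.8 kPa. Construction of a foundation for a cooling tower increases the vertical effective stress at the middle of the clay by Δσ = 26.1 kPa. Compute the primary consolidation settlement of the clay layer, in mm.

S_c ≈ 179 mm

Final effective stress: σ'_f = σ'_0 + Δσ = 77.8 + 26.1 = 103.9 kPa.
Normally consolidated clay, so the full stress increment lies on the virgin compression line:
S_c = C_c·H/(1+e₀)·log₁₀(σ'_f/σ'_0) = 0.43×7.1/(1+1.14)×log₁₀(103.9/77.8)
    = 1.4266 × 0.12564 = 0.1792 m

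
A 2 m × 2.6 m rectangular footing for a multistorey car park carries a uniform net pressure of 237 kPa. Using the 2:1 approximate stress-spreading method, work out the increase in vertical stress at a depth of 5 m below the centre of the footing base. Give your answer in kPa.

By the 2:1 method the load spreads at 1 horizontal : 2 vertical, so at depth z the loaded area has grown by z in each plan dimension:
Δσ = qBL/((B+z)(L+z)) = 237×2×2.6/((2+5)(2.6+5)) = 23.165 kPa

Δσ_z ≈ 23.2 kPa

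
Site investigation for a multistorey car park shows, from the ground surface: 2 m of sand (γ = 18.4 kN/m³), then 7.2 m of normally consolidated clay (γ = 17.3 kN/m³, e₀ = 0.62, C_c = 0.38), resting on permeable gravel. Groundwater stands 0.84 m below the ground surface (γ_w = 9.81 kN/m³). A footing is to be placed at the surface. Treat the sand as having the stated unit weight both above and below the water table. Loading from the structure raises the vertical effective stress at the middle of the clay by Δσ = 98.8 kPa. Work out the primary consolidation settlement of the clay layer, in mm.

S_c ≈ 777 mm

Mid-depth of clay below the ground surface: z = 2 + 7.2/2 = 5.6 m.
Total vertical stress at mid-clay: σ_v = 18.4×2 + 17.3×3.6 = 99.08 kPa.
Pore pressure: u = 9.81×(5.6 − 0.84) = 46.696 kPa.
Initial effective stress: σ'_0 = σ_v − u = 99.08 − 46.696 = 52.384 kPa.
Final effective stress: σ'_f = σ'_0 + Δσ = 52.384 + 98.8 = 151.18 kPa.
Normally consolidated clay, so the full stress increment lies on the virgin compression line:
S_c = C_c·H/(1+e₀)·log₁₀(σ'_f/σ'_0) = 0.38×7.2/(1+0.62)×log₁₀(151.18/52.384)
    = 1.6889 × 0.4603 = 0.7774 m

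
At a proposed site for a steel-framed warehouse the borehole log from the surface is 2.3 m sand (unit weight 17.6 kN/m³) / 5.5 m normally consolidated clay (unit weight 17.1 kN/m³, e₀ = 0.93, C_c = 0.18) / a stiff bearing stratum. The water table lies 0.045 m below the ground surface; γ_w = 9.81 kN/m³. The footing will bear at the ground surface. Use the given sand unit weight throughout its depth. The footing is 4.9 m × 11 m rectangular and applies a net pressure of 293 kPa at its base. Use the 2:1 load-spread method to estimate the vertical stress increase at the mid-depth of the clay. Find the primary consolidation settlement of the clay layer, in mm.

S_c ≈ 284 mm

Mid-depth of clay below the ground surface: z = 2.3 + 5.5/2 = 5.05 m.
Total vertical stress at mid-clay: σ_v = 17.6×2.3 + 17.1×2.75 = 87.505 kPa.
Pore pressure: u = 9.81×(5.05 − 0.045) = 49.099 kPa.
Initial effective stress: σ'_0 = σ_v − u = 87.505 − 49.099 = 38.406 kPa.
Stress increase at mid-clay by the 2:1 spreading method:
Δσ = qBL/((B+z)(L+z)) = 293×4.9×11/((4.9+5.05)(11+5.05)) = 98.891 kPa
Final effective stress: σ'_f = σ'_0 + Δσ = 38.406 + 98.891 = 137.3 kPa.
Normally consolidated clay, so the full stress increment lies on the virgin compression line:
S_c = C_c·H/(1+e₀)·log₁₀(σ'_f/σ'_0) = 0.18×5.5/(1+0.93)×log₁₀(137.3/38.406)
    = 0.51295 × 0.55327 = 0.2838 m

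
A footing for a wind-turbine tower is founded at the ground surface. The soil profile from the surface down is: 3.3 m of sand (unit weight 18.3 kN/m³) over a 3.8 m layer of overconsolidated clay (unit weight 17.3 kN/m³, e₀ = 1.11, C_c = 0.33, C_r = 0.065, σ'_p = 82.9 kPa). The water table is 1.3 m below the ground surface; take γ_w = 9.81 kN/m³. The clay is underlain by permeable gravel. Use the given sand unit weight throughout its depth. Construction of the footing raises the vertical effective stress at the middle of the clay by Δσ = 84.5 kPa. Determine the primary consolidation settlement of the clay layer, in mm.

S_c ≈ 155 mm

Mid-depth of clay below the ground surface: z = 3.3 + 3.8/2 = 5.2 m.
Total vertical stress at mid-clay: σ_v = 18.3×3.3 + 17.3×1.9 = 93.26 kPa.
Pore pressure: u = 9.81×(5.2 − 1.3) = 38.259 kPa.
Initial effective stress: σ'_0 = σ_v − u = 93.26 − 38.259 = 55.001 kPa.
Final effective stress: σ'_f = 55.001 + 84.5 = 139.5 kPa.
σ'_f = 139.5 > σ'_p = 82.9 kPa, so the stress path crosses the preconsolidation pressure — recompression up to σ'_p, then virgin compression beyond:
S_c = H/(1+e₀)·[C_r·log₁₀(σ'_p/σ'_0) + C_c·log₁₀(σ'_f/σ'_p)]
    = 3.8/2.11 × [0.065×log₁₀(82.9/55.001) + 0.33×log₁₀(139.5/82.9)]
    = 1.8009 × [0.011582 + 0.074586] = 0.1552 m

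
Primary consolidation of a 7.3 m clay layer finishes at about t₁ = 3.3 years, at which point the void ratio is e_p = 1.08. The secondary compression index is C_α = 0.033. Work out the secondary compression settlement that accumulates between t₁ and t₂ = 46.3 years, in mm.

S_s ≈ 133 mm

Secondary compression: S_s = C_α·H/(1+e_p)·log₁₀(t₂/t₁)
S_s = 0.033×7.3/(1+1.08)×log₁₀(46.3/3.3)
    = 0.1158 × 1.147 = 0.1329 m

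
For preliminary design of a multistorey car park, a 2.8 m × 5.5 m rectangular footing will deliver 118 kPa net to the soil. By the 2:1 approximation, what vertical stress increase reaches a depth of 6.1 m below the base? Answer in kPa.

By the 2:1 method the load spreads at 1 horizontal : 2 vertical, so at depth z the loaded area has grown by z in each plan dimension:
Δσ = qBL/((B+z)(L+z)) = 118×2.8×5.5/((2.8+6.1)(5.5+6.1)) = 17.602 kPa

Δσ_z ≈ 17.6 kPa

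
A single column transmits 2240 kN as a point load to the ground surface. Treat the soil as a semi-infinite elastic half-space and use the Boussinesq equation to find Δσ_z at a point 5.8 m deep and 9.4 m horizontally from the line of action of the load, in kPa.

Δσ_z ≈ 1.27 kPa

Boussinesq vertical stress below a point load on an elastic half-space:
Δσ_z = 3P/(2πz²) · [1 + (r/z)²]^(−5/2)
r/z = 9.4/5.8 = 1.6207; [1+(r/z)²]^(−5/2) = 0.039925.
Δσ_z = 3×2240/(2π×5.8²) × 0.039925 = 31.793 × 0.039925 = 1.269 kPa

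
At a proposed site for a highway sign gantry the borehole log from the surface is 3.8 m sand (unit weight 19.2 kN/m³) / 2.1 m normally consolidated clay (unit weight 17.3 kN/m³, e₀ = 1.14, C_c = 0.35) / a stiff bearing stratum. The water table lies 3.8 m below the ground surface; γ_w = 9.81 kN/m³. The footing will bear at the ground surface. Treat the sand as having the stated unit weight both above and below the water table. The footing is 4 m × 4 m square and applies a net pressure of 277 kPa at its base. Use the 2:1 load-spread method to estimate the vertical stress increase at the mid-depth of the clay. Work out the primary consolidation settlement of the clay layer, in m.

Mid-depth of clay below the ground surface: z = 3.8 + 2.1/2 = 4.85 m.
Total vertical stress at mid-clay: σ_v = 19.2×3.8 + 17.3×1.05 = 91.125 kPa.
Pore pressure: u = 9.81×(4.85 − 3.8) = 10.301 kPa.
Initial effective stress: σ'_0 = σ_v − u = 91.125 − 10.301 = 80.824 kPa.
Stress increase at mid-clay by the 2:1 spreading method:
Δσ = qBL/((B+z)(L+z)) = 277×4×4/((4+4.85)(4+4.85)) = 56.587 kPa
Final effective stress: σ'_f = σ'_0 + Δσ = 80.824 + 56.587 = 137.41 kPa.
Normally consolidated clay, so the full stress increment lies on the virgin compression line:
S_c = C_c·H/(1+e₀)·log₁₀(σ'_f/σ'_0) = 0.35×2.1/(1+1.14)×log₁₀(137.41/80.824)
    = 0.34346 × 0.23048 = 0.07916 m

S_c ≈ 0.0792 m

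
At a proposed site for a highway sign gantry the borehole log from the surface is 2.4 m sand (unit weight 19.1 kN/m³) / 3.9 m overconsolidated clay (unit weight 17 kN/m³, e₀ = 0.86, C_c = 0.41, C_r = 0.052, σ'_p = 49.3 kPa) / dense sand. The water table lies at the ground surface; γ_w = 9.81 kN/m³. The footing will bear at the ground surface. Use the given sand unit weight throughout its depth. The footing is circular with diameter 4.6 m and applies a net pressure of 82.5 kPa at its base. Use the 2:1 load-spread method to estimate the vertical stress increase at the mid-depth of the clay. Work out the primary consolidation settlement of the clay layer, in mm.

S_c ≈ 75.9 mm

Mid-depth of clay below the ground surface: z = 2.4 + 3.9/2 = 4.35 m.
Total vertical stress at mid-clay: σ_v = 19.1×2.4 + 17×1.95 = 78.99 kPa.
Pore pressure: u = 9.81×(4.35 − 0) = 42.673 kPa.
Initial effective stress: σ'_0 = σ_v − u = 78.99 − 42.673 = 36.317 kPa.
Stress increase at mid-clay by the 2:1 spreading method:
Δσ ≈ qD²/(D+z)² = 82.5×4.6²/(4.6+4.35)² = 21.793 kPa
Final effective stress: σ'_f = 36.317 + 21.793 = 58.11 kPa.
σ'_f = 58.11 > σ'_p = 49.3 kPa, so the stress path crosses the preconsolidation pressure — recompression up to σ'_p, then virgin compression beyond:
S_c = H/(1+e₀)·[C_r·log₁₀(σ'_p/σ'_0) + C_c·log₁₀(σ'_f/σ'_p)]
    = 3.9/1.86 × [0.052×log₁₀(49.3/36.317) + 0.41×log₁₀(58.11/49.3)]
    = 2.0968 × [0.0069023 + 0.029276] = 0.07586 m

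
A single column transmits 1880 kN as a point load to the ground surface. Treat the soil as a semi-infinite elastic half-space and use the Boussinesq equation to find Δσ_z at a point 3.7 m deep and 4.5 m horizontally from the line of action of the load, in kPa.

Boussinesq vertical stress below a point load on an elastic half-space:
Δσ_z = 3P/(2πz²) · [1 + (r/z)²]^(−5/2)
r/z = 4.5/3.7 = 1.2162; [1+(r/z)²]^(−5/2) = 0.10333.
Δσ_z = 3×1880/(2π×3.7²) × 0.10333 = 65.569 × 0.10333 = 6.775 kPa

Δσ_z ≈ 6.78 kPa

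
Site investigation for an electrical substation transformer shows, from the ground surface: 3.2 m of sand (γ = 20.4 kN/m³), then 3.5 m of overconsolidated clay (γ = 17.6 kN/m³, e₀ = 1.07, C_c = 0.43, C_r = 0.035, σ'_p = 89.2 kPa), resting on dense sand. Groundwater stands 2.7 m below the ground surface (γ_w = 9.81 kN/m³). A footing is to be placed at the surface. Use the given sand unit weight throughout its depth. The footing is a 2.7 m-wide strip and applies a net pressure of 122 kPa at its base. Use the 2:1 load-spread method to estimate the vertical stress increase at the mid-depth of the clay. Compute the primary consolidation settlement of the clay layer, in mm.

S_c ≈ 90.6 mm

Mid-depth of clay below the ground surface: z = 3.2 + 3.5/2 = 4.95 m.
Total vertical stress at mid-clay: σ_v = 20.4×3.2 + 17.6×1.75 = 96.08 kPa.
Pore pressure: u = 9.81×(4.95 − 2.7) = 22.073 kPa.
Initial effective stress: σ'_0 = σ_v − u = 96.08 − 22.073 = 74.007 kPa.
Stress increase at mid-clay by the 2:1 spreading method:
Δσ = qB/(B+z) = 122×2.7/(2.7+4.95) = 43.059 kPa
Final effective stress: σ'_f = 74.007 + 43.059 = 117.07 kPa.
σ'_f = 117.07 > σ'_p = 89.2 kPa, so the stress path crosses the preconsolidation pressure — recompression up to σ'_p, then virgin compression beyond:
S_c = H/(1+e₀)·[C_r·log₁₀(σ'_p/σ'_0) + C_c·log₁₀(σ'_f/σ'_p)]
    = 3.5/2.07 × [0.035×log₁₀(89.2/74.007) + 0.43×log₁₀(117.07/89.2)]
    = 1.6908 × [0.0028382 + 0.050775] = 0.09065 m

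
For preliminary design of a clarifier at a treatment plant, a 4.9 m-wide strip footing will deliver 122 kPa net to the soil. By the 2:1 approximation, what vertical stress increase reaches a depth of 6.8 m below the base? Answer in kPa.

By the 2:1 method the load spreads at 1 horizontal : 2 vertical, so at depth z the loaded area has grown by z in each plan dimension:
Δσ = qB/(B+z) = 122×4.9/(4.9+6.8) = 51.094 kPa

Δσ_z ≈ 51.1 kPa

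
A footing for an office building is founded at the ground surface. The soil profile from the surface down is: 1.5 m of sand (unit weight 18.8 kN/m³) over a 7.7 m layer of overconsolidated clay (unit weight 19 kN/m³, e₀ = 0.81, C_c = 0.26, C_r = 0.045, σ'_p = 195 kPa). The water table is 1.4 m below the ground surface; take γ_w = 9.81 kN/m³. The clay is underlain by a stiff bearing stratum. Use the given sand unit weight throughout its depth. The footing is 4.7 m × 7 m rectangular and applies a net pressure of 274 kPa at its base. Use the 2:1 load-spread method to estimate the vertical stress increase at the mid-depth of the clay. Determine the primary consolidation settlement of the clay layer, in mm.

S_c ≈ 64 mm

Mid-depth of clay below the ground surface: z = 1.5 + 7.7/2 = 5.35 m.
Total vertical stress at mid-clay: σ_v = 18.8×1.5 + 19×3.85 = 101.35 kPa.
Pore pressure: u = 9.81×(5.35 − 1.4) = 38.75 kPa.
Initial effective stress: σ'_0 = σ_v − u = 101.35 − 38.75 = 62.6 kPa.
Stress increase at mid-clay by the 2:1 spreading method:
Δσ = qBL/((B+z)(L+z)) = 274×4.7×7/((4.7+5.35)(7+5.35)) = 72.63 kPa
Final effective stress: σ'_f = 62.6 + 72.63 = 135.23 kPa.
σ'_f = 135.23 ≤ σ'_p = 195 kPa, so the clay remains overconsolidated and only the recompression index applies:
S_c = C_r·H/(1+e₀)·log₁₀(σ'_f/σ'_0) = 0.045×7.7/1.81×log₁₀(135.23/62.6)
    = 0.19143 × 0.3345 = 0.06403 m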